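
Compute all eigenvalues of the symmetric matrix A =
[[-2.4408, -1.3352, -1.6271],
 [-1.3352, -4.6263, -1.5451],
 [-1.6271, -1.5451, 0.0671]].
sigma(A) ≈ {-6, -2, 1}

A is real symmetric, so its spectrum consists of real eigenvalues. Expanding the characteristic polynomial of the displayed matrix gives
  det(λ I - A) = p(λ) = λ^3 + (7)λ^2 + (4)λ + (-12).
Solving p(λ) = 0 yields eigenvalues ≈ -6, -2, 1. (A is shown rounded to 4 decimals, so these recover the underlying integer eigenvalues to within that precision.)
Verification: the trace of A = -7 equals the sum of eigenvalues -7, and det(A) ≈ 11.9995 matches the eigenvalue product 12.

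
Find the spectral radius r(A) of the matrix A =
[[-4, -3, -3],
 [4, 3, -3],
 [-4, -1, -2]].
r(A) ≈ 6.2842

The eigenvalues of A are the roots of its characteristic polynomial. With M = A (coefficients from the trace, the sum of principal 2x2 minors, and det A):
  p(λ) = det(λ I - M) = λ^3 + 3λ^2 - 13λ + 48.
No integer candidate from the rational root theorem (±divisors of 48) is a root, so the roots are irrational. The cubic discriminant is Δ = -90779 < 0, so there is one real root and a complex-conjugate pair. p(-7) = -57 and p(-6) = 18 have opposite signs, so a root lies in (-7, -6); Newton's method refines it to λ ≈ -6.2842. Dividing out (λ - (-6.2842)) leaves approximately λ^2 - 3.2842λ + 7.6382. For λ^2 - 3.2842λ + 7.6382 the discriminant is -19.7672. It is negative, so the remaining roots are the complex-conjugate pair λ ≈ 1.6421 ± 2.223i. Their product equals the constant term, so |λ|^2 ≈ 7.6382 and |λ| ≈ 2.7637.
Thus the eigenvalues (to 4 decimals) are -6.2842 (modulus 6.2842); 1.6421 ± 2.223i (modulus 2.7637). The spectral radius is the largest modulus: r(A) ≈ 6.2842. (Cross-check: r(A) ≤ ||A||_2 ≈ 8.1505; equality holds whenever A is normal, though it can also hold for some non-normal A.)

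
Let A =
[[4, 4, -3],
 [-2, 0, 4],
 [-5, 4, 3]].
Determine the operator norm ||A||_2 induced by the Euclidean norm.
||A||_2 ≈ 8.6686 (= sqrt(largest eigenvalue of A^T A))

||A||_2 = sigma_max(A) = sqrt(lambda_max(A^T A)). Form the symmetric matrix M = A^T A =
[[45, -4, -35],
 [-4, 32, 0],
 [-35, 0, 34]].
Its characteristic polynomial (trace, sum of principal 2x2 minors, determinant of M give the coefficients) is
  p(λ) = det(λ I - M) = λ^3 - 111λ^2 + 2817λ - 9216.
No integer candidate from the rational root theorem (±divisors of 9216) is a root, so the roots are irrational. The cubic discriminant is Δ = 7517506077 > 0, so there are three distinct real roots. p(3) = -1737 and p(4) = 340 have opposite signs, so a root lies in (3, 4); Newton's method refines it to λ ≈ 3.8295. p(32) = 32 and p(33) = -1197 have opposite signs, so a root lies in (32, 33); Newton's method refines it to λ ≈ 32.0263. p(75) = -441 and p(76) = 2716 have opposite signs, so a root lies in (75, 76); Newton's method refines it to λ ≈ 75.1442. Check (Vieta): the three roots sum to 111, matching tr M = 111.
So the eigenvalues of A^T A are ≈ 3.8295, 32.0263, 75.1442 (all ≥ 0, as they must be for A^T A). The largest is λ_max ≈ 75.1442, hence ||A||_2 = sqrt(λ_max) ≈ 8.6686.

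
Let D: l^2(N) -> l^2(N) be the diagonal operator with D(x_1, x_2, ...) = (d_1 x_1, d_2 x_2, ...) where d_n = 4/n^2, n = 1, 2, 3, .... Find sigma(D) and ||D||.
sigma(D) = {4/n^2 : n ≥ 1} ∪ {0}; ||D|| = 4

A bounded diagonal operator on l^2 with diagonal entries d_n has spectrum equal to the closure of {d_n : n ≥ 1}: every d_n is an eigenvalue (with eigenvector e_n), so {d_n} ⊂ sigma(D); the spectrum is closed, so its closure is too; and for lambda not in the closure, (D - lambda I) has bounded inverse (the diagonal entries 1/(d_n - lambda) are bounded). For our sequence d_n = 4/n^2, n = 1, 2, 3, ...:
  - {d_n} = {4/n^2 : n ≥ 1}; the only limit point is 0
  - closure = {4/n^2 : n ≥ 1} ∪ {0}
For the norm: a diagonal operator has ||D|| = sup_n |d_n|. Here d_n = 4/n^2 is positive and decreasing, so sup_n |d_n| = d_1 = 4. So ||D|| = 4.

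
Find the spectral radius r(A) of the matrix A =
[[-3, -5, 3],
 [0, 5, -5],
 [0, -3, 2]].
r(A) = (7 + sqrt(69))/2 ≈ 7.6533

The eigenvalues of A are the roots of its characteristic polynomial. With M = A (coefficients from the trace, the sum of principal 2x2 minors, and det A):
  p(λ) = det(λ I - M) = λ^3 - 4λ^2 - 26λ - 15.
By the rational root theorem any rational root is an integer divisor of 15. Testing λ = -3: p(-3) = -27 - 36 + 78 - 15 = 0, so λ = -3 is a root. Dividing out (λ + 3) leaves p(λ) = (λ + 3)(λ^2 - 7λ - 5). For λ^2 - 7λ - 5 the discriminant is 69. It is nonnegative but not a perfect square, so the roots are real and irrational: λ = (7 ± sqrt(69))/2 ≈ 7.6533, -0.6533.
Thus the eigenvalues (to 4 decimals) are 7.6533 (modulus 7.6533); -0.6533 (modulus 0.6533); -3 (modulus 3). The spectral radius is the largest modulus: r(A) = (7 + sqrt(69))/2 ≈ 7.6533. (Cross-check: r(A) ≤ ||A||_2 ≈ 9.9511; equality holds whenever A is normal, though it can also hold for some non-normal A.)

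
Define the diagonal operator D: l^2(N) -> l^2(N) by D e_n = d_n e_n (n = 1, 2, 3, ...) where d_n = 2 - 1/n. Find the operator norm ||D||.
||D|| = 2

For a diagonal operator on l^2 with entries d_n, ||D|| = sup_n |d_n|. Here d_1 = 1, d_2 = 3/2, ..., and d_n = 2 - 1/n increases monotonically toward 2. All terms lie in [1, 2), so |d_n| = d_n and the supremum is the limit 2, which is not attained by any individual d_n. Hence ||D|| = 2.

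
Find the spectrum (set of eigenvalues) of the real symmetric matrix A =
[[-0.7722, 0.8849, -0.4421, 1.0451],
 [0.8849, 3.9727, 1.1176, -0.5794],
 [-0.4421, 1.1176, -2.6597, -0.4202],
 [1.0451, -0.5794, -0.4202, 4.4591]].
sigma(A) ≈ {-3, -1, 4, 5}

A is real symmetric, so its spectrum consists of real eigenvalues. Expanding the characteristic polynomial of the displayed matrix gives
  det(λ I - A) = p(λ) = λ^4 + (-5)λ^3 + (-13)λ^2 + (53)λ + (60.0032).
Solving p(λ) = 0 yields eigenvalues ≈ -3, -1, 4, 5. (A is shown rounded to 4 decimals, so these recover the underlying integer eigenvalues to within that precision.)
Verification: the trace of A = 5 equals the sum of eigenvalues 5, and det(A) ≈ 60.0032 matches the eigenvalue product 60.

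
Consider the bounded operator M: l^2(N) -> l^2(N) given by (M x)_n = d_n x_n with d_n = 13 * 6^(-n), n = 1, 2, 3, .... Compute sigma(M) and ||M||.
sigma(M) = {13 * 6^(-n) : n ≥ 1} ∪ {0}; ||M|| = 13/6

A bounded diagonal operator on l^2 with diagonal entries d_n has spectrum equal to the closure of {d_n : n ≥ 1}: every d_n is an eigenvalue (with eigenvector e_n), so {d_n} ⊂ sigma(M); the spectrum is closed, so its closure is too; and for lambda not in the closure, (M - lambda I) has bounded inverse (the diagonal entries 1/(d_n - lambda) are bounded). For our sequence d_n = 13 * 6^(-n), n = 1, 2, 3, ...:
  - {d_n} = {13 * 6^(-n) : n ≥ 1}; the only limit point is 0
  - closure = {13 * 6^(-n) : n ≥ 1} ∪ {0}
For the norm: a diagonal operator has ||M|| = sup_n |d_n|. Here d_n = 13 * 6^(-n) is positive and decreasing, so sup_n |d_n| = d_1 = 13/6. So ||M|| = 13/6.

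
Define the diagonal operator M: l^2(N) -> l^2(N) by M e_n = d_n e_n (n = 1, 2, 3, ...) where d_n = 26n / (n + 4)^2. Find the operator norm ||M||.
||M|| = 13/8 (attained at n = 4)

For M diagonal, ||M|| = sup_n |d_n|. Treat f(x) = 26x / (x + 4)^2 for real x > 0. By the quotient rule, f'(x) = 26(4 - x)/(x + 4)^3, which is positive for x < 4 and negative for x > 4. So f has a unique maximum at x = 4, and since 4 is a positive integer, the supremum over n ≥ 1 is attained at n = 4: d_4 = 26·4/(4 + 4)^2 = 26·4/64 = 13/8. Hence ||M|| = 13/8.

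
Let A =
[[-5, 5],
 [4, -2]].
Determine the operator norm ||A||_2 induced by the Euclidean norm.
||A||_2 = sqrt((70 + sqrt(4500))/2) ≈ 8.279 (= sqrt(largest eigenvalue of A^T A))

||A||_2 = sigma_max(A) = sqrt(lambda_max(A^T A)). Form the symmetric matrix M = A^T A =
[[41, -33],
 [-33, 29]].
Its characteristic polynomial (trace, determinant of M give the coefficients) is
  p(λ) = det(λ I - M) = λ^2 - 70λ + 100.
For λ^2 - 70λ + 100 the discriminant is 4500. It is nonnegative but not a perfect square, so the roots are real and irrational: λ = (70 ± sqrt(4500))/2 ≈ 68.541, 1.459.
So the eigenvalues of A^T A are ≈ 1.459, 68.541 (all ≥ 0, as they must be for A^T A). The largest is λ_max = (70 + sqrt(4500))/2 ≈ 68.541, hence ||A||_2 = sqrt(λ_max) = sqrt((70 + sqrt(4500))/2) ≈ 8.279.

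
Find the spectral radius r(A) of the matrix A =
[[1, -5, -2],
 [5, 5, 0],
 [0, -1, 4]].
r(A) ≈ 5.4149

The eigenvalues of A are the roots of its characteristic polynomial. With M = A (coefficients from the trace, the sum of principal 2x2 minors, and det A):
  p(λ) = det(λ I - M) = λ^3 - 10λ^2 + 54λ - 130.
No integer candidate from the rational root theorem (±divisors of 130) is a root, so the roots are irrational. The cubic discriminant is Δ = -50956 < 0, so there is one real root and a complex-conjugate pair. p(4) = -10 and p(5) = 15 have opposite signs, so a root lies in (4, 5); Newton's method refines it to λ ≈ 4.4337. Dividing out (λ - (4.4337)) leaves approximately λ^2 - 5.5663λ + 29.3207. For λ^2 - 5.5663λ + 29.3207 the discriminant is -86.2993. It is negative, so the remaining roots are the complex-conjugate pair λ ≈ 2.7831 ± 4.6449i. Their product equals the constant term, so |λ|^2 ≈ 29.3207 and |λ| ≈ 5.4149.
Thus the eigenvalues (to 4 decimals) are 4.4337 (modulus 4.4337); 2.7831 ± 4.6449i (modulus 5.4149). The spectral radius is the largest modulus: r(A) ≈ 5.4149. (Cross-check: r(A) ≤ ||A||_2 ≈ 7.907; equality holds whenever A is normal, though it can also hold for some non-normal A.)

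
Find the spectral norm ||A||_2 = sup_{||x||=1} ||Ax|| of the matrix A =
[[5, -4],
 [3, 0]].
||A||_2 = sqrt((50 + sqrt(1924))/2) ≈ 6.8507 (= sqrt(largest eigenvalue of A^T A))

||A||_2 = sigma_max(A) = sqrt(lambda_max(A^T A)). Form the symmetric matrix M = A^T A =
[[34, -20],
 [-20, 16]].
Its characteristic polynomial (trace, determinant of M give the coefficients) is
  p(λ) = det(λ I - M) = λ^2 - 50λ + 144.
For λ^2 - 50λ + 144 the discriminant is 1924. It is nonnegative but not a perfect square, so the roots are real and irrational: λ = (50 ± sqrt(1924))/2 ≈ 46.9317, 3.0683.
So the eigenvalues of A^T A are ≈ 3.0683, 46.9317 (all ≥ 0, as they must be for A^T A). The largest is λ_max = (50 + sqrt(1924))/2 ≈ 46.9317, hence ||A||_2 = sqrt(λ_max) = sqrt((50 + sqrt(1924))/2) ≈ 6.8507.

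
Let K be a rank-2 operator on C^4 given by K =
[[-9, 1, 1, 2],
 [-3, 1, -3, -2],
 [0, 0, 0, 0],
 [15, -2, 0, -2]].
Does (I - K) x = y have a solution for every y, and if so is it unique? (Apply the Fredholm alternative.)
(I - K) is invertible (det(I - K) = -13 ≠ 0), so for every y in C^4 the equation (I - K) x = y has a unique solution.

K has rank 2 and factors as K = U V^T = u1 v1^T + u2 v2^T with u1 = (-1, -1, 0, 2), v1 = (3, -1, 3, 2), u2 = (-2, 0, 0, 3), v2 = (3, 0, -2, -2) (multiplying out reproduces the displayed K). The nonzero eigenvalues of U V^T coincide with those of the 2 x 2 matrix G = V^T U = [[v1·u1, v1·u2], [v2·u1, v2·u2]] = [[2, 0], [-7, -12]], and by the Sylvester determinant identity det(I_4 - U V^T) = det(I_2 - V^T U) = det([[-1, 0], [7, 13]]) = (-1)(13) - (0)(7) = -13. (Direct check: I - K =
[[10, -1, -1, -2],
 [3, 0, 3, 2],
 [0, 0, 1, 0],
 [-15, 2, 0, 3]]
has determinant -13.) The finite-dimensional Fredholm alternative says: either (I - K) is invertible, or ker(I - K) ≠ {0} and then range(I - K) = ker((I - K)^*)^⊥, with dim ker(I - K) = dim ker((I - K)^*). Since det(I - K) ≠ 0, 1 is not an eigenvalue of K and ker(I - K) = {0}, so we are in the first case: for every y there is a unique x = (I - K)^(-1) y. (Explicitly, by the Woodbury identity, (I - U V^T)^(-1) = I + U (I_2 - G)^(-1) V^T.)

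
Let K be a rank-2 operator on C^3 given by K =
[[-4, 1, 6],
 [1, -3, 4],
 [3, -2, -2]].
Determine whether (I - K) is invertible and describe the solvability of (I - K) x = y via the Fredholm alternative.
(I - K) is invertible (det(I - K) = 25 ≠ 0), so for every y in C^3 the equation (I - K) x = y has a unique solution.

K has rank 2 and factors as K = U V^T = u1 v1^T + u2 v2^T with u1 = (-1, 3, 2), v1 = (1, -1, 0), u2 = (3, 2, -1), v2 = (-1, 0, 2) (multiplying out reproduces the displayed K). The nonzero eigenvalues of U V^T coincide with those of the 2 x 2 matrix G = V^T U = [[v1·u1, v1·u2], [v2·u1, v2·u2]] = [[-4, 1], [5, -5]], and by the Sylvester determinant identity det(I_3 - U V^T) = det(I_2 - V^T U) = det([[5, -1], [-5, 6]]) = (5)(6) - (-1)(-5) = 25. (Direct check: I - K =
[[5, -1, -6],
 [-1, 4, -4],
 [-3, 2, 3]]
has determinant 25.) The finite-dimensional Fredholm alternative says: either (I - K) is invertible, or ker(I - K) ≠ {0} and then range(I - K) = ker((I - K)^*)^⊥, with dim ker(I - K) = dim ker((I - K)^*). Since det(I - K) ≠ 0, 1 is not an eigenvalue of K and ker(I - K) = {0}, so we are in the first case: for every y there is a unique x = (I - K)^(-1) y. (Explicitly, by the Woodbury identity, (I - U V^T)^(-1) = I + U (I_2 - G)^(-1) V^T.)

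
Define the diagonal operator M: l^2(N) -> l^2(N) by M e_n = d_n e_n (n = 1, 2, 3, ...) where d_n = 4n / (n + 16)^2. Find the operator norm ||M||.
||M|| = 1/16 (attained at n = 16)

For M diagonal, ||M|| = sup_n |d_n|. Treat f(x) = 4x / (x + 16)^2 for real x > 0. By the quotient rule, f'(x) = 4(16 - x)/(x + 16)^3, which is positive for x < 16 and negative for x > 16. So f has a unique maximum at x = 16, and since 16 is a positive integer, the supremum over n ≥ 1 is attained at n = 16: d_16 = 4·16/(16 + 16)^2 = 4·16/1024 = 1/16. Hence ||M|| = 1/16.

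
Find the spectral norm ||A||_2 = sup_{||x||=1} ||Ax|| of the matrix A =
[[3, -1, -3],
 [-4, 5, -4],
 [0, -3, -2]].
||A||_2 ≈ 7.6889 (= sqrt(largest eigenvalue of A^T A))

||A||_2 = sigma_max(A) = sqrt(lambda_max(A^T A)). Form the symmetric matrix M = A^T A =
[[25, -23, 7],
 [-23, 35, -11],
 [7, -11, 29]].
Its characteristic polynomial (trace, sum of principal 2x2 minors, determinant of M give the coefficients) is
  p(λ) = det(λ I - M) = λ^3 - 89λ^2 + 1916λ - 8836.
No integer candidate from the rational root theorem (±divisors of 8836) is a root, so the roots are irrational. The cubic discriminant is Δ = 1040516016 > 0, so there are three distinct real roots. p(6) = -328 and p(7) = 558 have opposite signs, so a root lies in (6, 7); Newton's method refines it to λ ≈ 6.3523. p(23) = 318 and p(24) = -292 have opposite signs, so a root lies in (23, 24); Newton's method refines it to λ ≈ 23.5289. p(59) = -222 and p(60) = 1724 have opposite signs, so a root lies in (59, 60); Newton's method refines it to λ ≈ 59.1189. Check (Vieta): the three roots sum to 89, matching tr M = 89.
So the eigenvalues of A^T A are ≈ 6.3523, 23.5289, 59.1189 (all ≥ 0, as they must be for A^T A). The largest is λ_max ≈ 59.1189, hence ||A||_2 = sqrt(λ_max) ≈ 7.6889.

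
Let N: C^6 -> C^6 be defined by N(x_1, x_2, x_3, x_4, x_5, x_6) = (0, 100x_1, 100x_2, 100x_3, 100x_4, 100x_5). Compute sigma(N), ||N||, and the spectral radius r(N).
sigma(N) = {0}; ||N|| = 100; r(N) = 0. (N is nilpotent with N^6 = 0.)

On C^6, N is a strictly lower-triangular matrix with 100 on the subdiagonal and zeros elsewhere, so its characteristic polynomial is lambda^6 and every eigenvalue is 0: sigma(N) = {0}. For the operator norm, N e_i = 100e_{i+1} for i = 1, ..., 5 and N e_6 = 0, so the singular values of N are 100 (with multiplicity 5) and 0; hence ||N|| = 100. The spectral radius r(N) = max|lambda| = 0. Note ||N|| > r(N) — characteristic of non-normal nilpotent operators. Indeed N^6 = 0.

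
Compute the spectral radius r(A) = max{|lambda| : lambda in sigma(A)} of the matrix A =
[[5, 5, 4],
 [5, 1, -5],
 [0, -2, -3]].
r(A) ≈ 8.33

The eigenvalues of A are the roots of its characteristic polynomial. With M = A (coefficients from the trace, the sum of principal 2x2 minors, and det A):
  p(λ) = det(λ I - M) = λ^3 - 3λ^2 - 48λ + 30.
No integer candidate from the rational root theorem (±divisors of 30) is a root, so the roots are irrational. The cubic discriminant is Δ = 519804 > 0, so there are three distinct real roots. p(-6) = -6 and p(-5) = 70 have opposite signs, so a root lies in (-6, -5); Newton's method refines it to λ ≈ -5.9366. p(0) = 30 and p(1) = -20 have opposite signs, so a root lies in (0, 1); Newton's method refines it to λ ≈ 0.6066. p(8) = -34 and p(9) = 84 have opposite signs, so a root lies in (8, 9); Newton's method refines it to λ ≈ 8.33. Check (Vieta): the three roots sum to 3, matching tr M = 3.
Thus the eigenvalues (to 4 decimals) are -5.9366 (modulus 5.9366); 0.6066 (modulus 0.6066); 8.33 (modulus 8.33). The spectral radius is the largest modulus: r(A) ≈ 8.33. (Cross-check: r(A) ≤ ||A||_2 ≈ 8.6688; equality holds whenever A is normal, though it can also hold for some non-normal A.)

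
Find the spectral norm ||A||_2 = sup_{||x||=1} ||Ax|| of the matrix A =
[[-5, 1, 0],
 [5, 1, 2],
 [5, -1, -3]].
||A||_2 ≈ 8.7064 (= sqrt(largest eigenvalue of A^T A))

||A||_2 = sigma_max(A) = sqrt(lambda_max(A^T A)). Form the symmetric matrix M = A^T A =
[[75, -5, -5],
 [-5, 3, 5],
 [-5, 5, 13]].
Its characteristic polynomial (trace, sum of principal 2x2 minors, determinant of M give the coefficients) is
  p(λ) = det(λ I - M) = λ^3 - 91λ^2 + 1164λ - 900.
No integer candidate from the rational root theorem (±divisors of 900) is a root, so the roots are irrational. The cubic discriminant is Δ = 3892741200 > 0, so there are three distinct real roots. p(0) = -900 and p(1) = 174 have opposite signs, so a root lies in (0, 1); Newton's method refines it to λ ≈ 0.8261. p(14) = 304 and p(15) = -540 have opposite signs, so a root lies in (14, 15); Newton's method refines it to λ ≈ 14.3734. p(75) = -3600 and p(76) = 924 have opposite signs, so a root lies in (75, 76); Newton's method refines it to λ ≈ 75.8005. Check (Vieta): the three roots sum to 91, matching tr M = 91.
So the eigenvalues of A^T A are ≈ 0.8261, 14.3734, 75.8005 (all ≥ 0, as they must be for A^T A). The largest is λ_max ≈ 75.8005, hence ||A||_2 = sqrt(λ_max) ≈ 8.7064.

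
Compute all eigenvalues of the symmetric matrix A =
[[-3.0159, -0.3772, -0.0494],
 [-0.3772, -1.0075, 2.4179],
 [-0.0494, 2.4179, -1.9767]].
sigma(A) ≈ {-4, -3, 1}

A is real symmetric, so its spectrum consists of real eigenvalues. Expanding the characteristic polynomial of the displayed matrix gives
  det(λ I - A) = p(λ) = λ^3 + (6)λ^2 + (5)λ + (-12).
Solving p(λ) = 0 yields eigenvalues ≈ -4, -3, 1. (A is shown rounded to 4 decimals, so these recover the underlying integer eigenvalues to within that precision.)
Verification: the trace of A = -6 equals the sum of eigenvalues -6, and det(A) ≈ 11.9992 matches the eigenvalue product 12.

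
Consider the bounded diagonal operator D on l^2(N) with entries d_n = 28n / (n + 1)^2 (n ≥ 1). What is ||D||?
||D|| = 7 (attained at n = 1)

For D diagonal, ||D|| = sup_n |d_n|. Treat f(x) = 28x / (x + 1)^2 for real x > 0. By the quotient rule, f'(x) = 28(1 - x)/(x + 1)^3, which is positive for x < 1 and negative for x > 1. So f has a unique maximum at x = 1, and since 1 is a positive integer, the supremum over n ≥ 1 is attained at n = 1: d_1 = 28·1/(1 + 1)^2 = 28·1/4 = 7. Hence ||D|| = 7.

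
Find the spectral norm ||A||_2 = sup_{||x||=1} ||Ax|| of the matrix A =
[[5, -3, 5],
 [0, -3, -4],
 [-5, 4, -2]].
||A||_2 ≈ 9.9981 (= sqrt(largest eigenvalue of A^T A))

||A||_2 = sigma_max(A) = sqrt(lambda_max(A^T A)). Form the symmetric matrix M = A^T A =
[[50, -35, 35],
 [-35, 34, -11],
 [35, -11, 45]].
Its characteristic polynomial (trace, sum of principal 2x2 minors, determinant of M give the coefficients) is
  p(λ) = det(λ I - M) = λ^3 - 129λ^2 + 2909λ - 625.
No integer candidate from the rational root theorem (±divisors of 625) is a root, so the roots are irrational. The cubic discriminant is Δ = 41198133280 > 0, so there are three distinct real roots. p(0) = -625 and p(1) = 2156 have opposite signs, so a root lies in (0, 1); Newton's method refines it to λ ≈ 0.2169. p(28) = 1643 and p(29) = -364 have opposite signs, so a root lies in (28, 29); Newton's method refines it to λ ≈ 28.8218. p(99) = -6664 and p(100) = 275 have opposite signs, so a root lies in (99, 100); Newton's method refines it to λ ≈ 99.9613. Check (Vieta): the three roots sum to 129, matching tr M = 129.
So the eigenvalues of A^T A are ≈ 0.2169, 28.8218, 99.9613 (all ≥ 0, as they must be for A^T A). The largest is λ_max ≈ 99.9613, hence ||A||_2 = sqrt(λ_max) ≈ 9.9981.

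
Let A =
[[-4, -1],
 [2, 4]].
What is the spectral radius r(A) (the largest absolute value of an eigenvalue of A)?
r(A) = sqrt(56)/2 ≈ 3.7417

The eigenvalues of A are the roots of its characteristic polynomial. With M = A (coefficients from the trace and determinant):
  p(λ) = det(λ I - M) = λ^2 - 14.
For λ^2 - 14 the discriminant is 56. It is nonnegative but not a perfect square, so the roots are real and irrational: λ = ± sqrt(56)/2 ≈ 3.7417, -3.7417.
Thus the eigenvalues (to 4 decimals) are 3.7417 (modulus 3.7417); -3.7417 (modulus 3.7417). The spectral radius is the largest modulus: r(A) = sqrt(56)/2 ≈ 3.7417. (Cross-check: r(A) ≤ ||A||_2 ≈ 5.5311; equality holds whenever A is normal, though it can also hold for some non-normal A.)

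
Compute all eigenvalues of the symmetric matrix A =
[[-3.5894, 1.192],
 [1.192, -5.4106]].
sigma(A) ≈ {-6, -3}

A is real symmetric, so its spectrum consists of real eigenvalues. Expanding the characteristic polynomial of the displayed matrix gives
  det(λ I - A) = p(λ) = λ^2 + (9)λ + (18).
Solving p(λ) = 0 yields eigenvalues ≈ -6, -3. (A is shown rounded to 4 decimals, so these recover the underlying integer eigenvalues to within that precision.)
Verification: the trace of A = -9 equals the sum of eigenvalues -9, and det(A) ≈ 17.9999 matches the eigenvalue product 18.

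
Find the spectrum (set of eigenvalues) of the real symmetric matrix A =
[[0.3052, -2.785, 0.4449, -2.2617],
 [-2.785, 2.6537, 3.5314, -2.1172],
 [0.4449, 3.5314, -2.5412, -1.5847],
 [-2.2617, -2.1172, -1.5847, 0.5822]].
sigma(A) ≈ {-5, -3, 3, 6}

A is real symmetric, so its spectrum consists of real eigenvalues. Expanding the characteristic polynomial of the displayed matrix gives
  det(λ I - A) = p(λ) = λ^4 + (-1)λ^3 + (-39)λ^2 + (8.9972)λ + (269.9958).
Solving p(λ) = 0 yields eigenvalues ≈ -5, -3, 3, 6. (A is shown rounded to 4 decimals, so these recover the underlying integer eigenvalues to within that precision.)
Verification: the trace of A = 1 equals the sum of eigenvalues 1, and det(A) ≈ 269.9958 matches the eigenvalue product 270.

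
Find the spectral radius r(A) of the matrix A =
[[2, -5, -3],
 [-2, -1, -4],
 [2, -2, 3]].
r(A) = 5

The eigenvalues of A are the roots of its characteristic polynomial. With M = A (coefficients from the trace, the sum of principal 2x2 minors, and det A):
  p(λ) = det(λ I - M) = λ^3 - 4λ^2 - 11λ + 30.
By the rational root theorem any rational root is an integer divisor of 30. Testing λ = -3: p(-3) = -27 - 36 + 33 + 30 = 0, so λ = -3 is a root. Dividing out (λ + 3) leaves p(λ) = (λ + 3)(λ^2 - 7λ + 10). For λ^2 - 7λ + 10 the discriminant is 9. It is a perfect square (3^2), so the roots are rational: λ = (7 ± 3)/2 = 5, 2.
Thus the eigenvalues (to 4 decimals) are 5 (modulus 5); 2 (modulus 2); -3 (modulus 3). The spectral radius is the largest modulus: r(A) = 5. (Cross-check: r(A) ≤ ||A||_2 ≈ 6.7284; equality holds whenever A is normal, though it can also hold for some non-normal A.)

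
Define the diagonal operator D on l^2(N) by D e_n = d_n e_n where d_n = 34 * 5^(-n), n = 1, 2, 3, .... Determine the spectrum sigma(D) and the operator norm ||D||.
sigma(D) = {34 * 5^(-n) : n ≥ 1} ∪ {0}; ||D|| = 34/5

A bounded diagonal operator on l^2 with diagonal entries d_n has spectrum equal to the closure of {d_n : n ≥ 1}: every d_n is an eigenvalue (with eigenvector e_n), so {d_n} ⊂ sigma(D); the spectrum is closed, so its closure is too; and for lambda not in the closure, (D - lambda I) has bounded inverse (the diagonal entries 1/(d_n - lambda) are bounded). For our sequence d_n = 34 * 5^(-n), n = 1, 2, 3, ...:
  - {d_n} = {34 * 5^(-n) : n ≥ 1}; the only limit point is 0
  - closure = {34 * 5^(-n) : n ≥ 1} ∪ {0}
For the norm: a diagonal operator has ||D|| = sup_n |d_n|. Here d_n = 34 * 5^(-n) is positive and decreasing, so sup_n |d_n| = d_1 = 34/5. So ||D|| = 34/5.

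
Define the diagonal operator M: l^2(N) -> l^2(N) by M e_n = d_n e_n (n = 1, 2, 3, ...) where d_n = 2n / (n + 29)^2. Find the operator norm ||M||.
||M|| = 1/58 (attained at n = 29)

For M diagonal, ||M|| = sup_n |d_n|. Treat f(x) = 2x / (x + 29)^2 for real x > 0. By the quotient rule, f'(x) = 2(29 - x)/(x + 29)^3, which is positive for x < 29 and negative for x > 29. So f has a unique maximum at x = 29, and since 29 is a positive integer, the supremum over n ≥ 1 is attained at n = 29: d_29 = 2·29/(29 + 29)^2 = 2·29/3364 = 1/58. Hence ||M|| = 1/58.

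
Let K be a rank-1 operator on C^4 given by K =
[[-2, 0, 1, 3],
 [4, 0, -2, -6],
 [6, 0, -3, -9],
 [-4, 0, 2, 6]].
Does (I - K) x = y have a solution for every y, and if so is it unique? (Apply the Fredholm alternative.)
(I - K) is singular (det(I - K) = 0, i.e. 1 ∈ sigma(K)). (I - K) x = y is solvable iff y ⊥ ker((I - K)^*) = span{(-2, 0, 1, 3)}, i.e. iff -2y_1 + y_3 + 3y_4 = 0. When solvable, the solutions are x = y + c·(1, -2, -3, 2), c arbitrary (ker(I - K) = span{(1, -2, -3, 2)}, dimension 1).

K has rank 1, so it is an outer product K = u v^T: every row of K is a multiple of one row vector. Reading off the entries, u = (1, -2, -3, 2) and v = (-2, 0, 1, 3) (row i of K equals u_i·v^T). A rank-one matrix u v^T satisfies K u = u (v·u) and kills the (3)-dimensional subspace v^⊥, so its characteristic polynomial is lambda^3 (lambda - v·u) with v·u = tr K = 1. Hence the eigenvalues of I - K are 1 (multiplicity 3) and 1 - (1) = 0, so det(I - K) = 0. (Direct check: I - K =
[[3, 0, -1, -3],
 [-4, 1, 2, 6],
 [-6, 0, 4, 9],
 [4, 0, -2, -5]]
has determinant 0.) So 1 is an eigenvalue of K and (I - K) is not invertible. The finite-dimensional Fredholm alternative says: either (I - K) is invertible, or ker(I - K) ≠ {0} and then range(I - K) = ker((I - K)^*)^⊥, with dim ker(I - K) = dim ker((I - K)^*). We are in the second case, so we need both kernels. Kernel of I - K: (I - K) u = u - u (v·u) = u - u = 0, so ker(I - K) = span{u} = span{(1, -2, -3, 2)} (it is exactly 1-dimensional because rank(I - K) = 3). Kernel of the adjoint: K is real, so (I - K)^* = I - K^T = I - v u^T, and (I - v u^T) v = v - v (u·v) = 0; hence ker((I - K)^*) = span{v} = span{(-2, 0, 1, 3)}. Therefore (I - K) x = y is solvable iff <y, v> = 0, i.e. iff -2y_1 + y_3 + 3y_4 = 0. When this holds, K y = u (v·y) = 0, so (I - K) y = y and x = y is a particular solution; the full solution set is the line x = y + c·u = y + c·(1, -2, -3, 2), c ∈ C.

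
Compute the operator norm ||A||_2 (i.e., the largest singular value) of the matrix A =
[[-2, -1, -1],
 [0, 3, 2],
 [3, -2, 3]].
||A||_2 ≈ 4.9914 (= sqrt(largest eigenvalue of A^T A))

||A||_2 = sigma_max(A) = sqrt(lambda_max(A^T A)). Form the symmetric matrix M = A^T A =
[[13, -4, 11],
 [-4, 14, 1],
 [11, 1, 14]].
Its characteristic polynomial (trace, sum of principal 2x2 minors, determinant of M give the coefficients) is
  p(λ) = det(λ I - M) = λ^3 - 41λ^2 + 422λ - 529.
No integer candidate from the rational root theorem (±divisors of 529) is a root, so the roots are irrational. The cubic discriminant is Δ = 10110513 > 0, so there are three distinct real roots. p(1) = -147 and p(2) = 159 have opposite signs, so a root lies in (1, 2); Newton's method refines it to λ ≈ 1.4508. p(14) = 87 and p(15) = -49 have opposite signs, so a root lies in (14, 15); Newton's method refines it to λ ≈ 14.6352. p(24) = -193 and p(25) = 21 have opposite signs, so a root lies in (24, 25); Newton's method refines it to λ ≈ 24.914. Check (Vieta): the three roots sum to 41, matching tr M = 41.
So the eigenvalues of A^T A are ≈ 1.4508, 14.6352, 24.914 (all ≥ 0, as they must be for A^T A). The largest is λ_max ≈ 24.914, hence ||A||_2 = sqrt(λ_max) ≈ 4.9914.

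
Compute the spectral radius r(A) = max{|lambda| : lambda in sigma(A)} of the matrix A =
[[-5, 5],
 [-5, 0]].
r(A) = 5

The eigenvalues of A are the roots of its characteristic polynomial. With M = A (coefficients from the trace and determinant):
  p(λ) = det(λ I - M) = λ^2 + 5λ + 25.
For λ^2 + 5λ + 25 the discriminant is -75. It is negative, so the roots are the complex-conjugate pair λ = -5/2 ± (sqrt(75)/2) i ≈ -2.5 ± 4.3301i. For a conjugate pair the product of the roots equals the constant term, so |λ|^2 = 25 and |λ| = sqrt(25) = 5.
Thus the eigenvalues (to 4 decimals) are -2.5 ± 4.3301i (modulus 5). The spectral radius is the largest modulus: r(A) = 5. (Cross-check: r(A) ≤ ||A||_2 ≈ 8.0902; equality holds whenever A is normal, though it can also hold for some non-normal A.)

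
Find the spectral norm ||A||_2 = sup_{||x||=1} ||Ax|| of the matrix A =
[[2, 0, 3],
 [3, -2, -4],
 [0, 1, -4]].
||A||_2 ≈ 6.5528 (= sqrt(largest eigenvalue of A^T A))

||A||_2 = sigma_max(A) = sqrt(lambda_max(A^T A)). Form the symmetric matrix M = A^T A =
[[13, -6, -6],
 [-6, 5, 4],
 [-6, 4, 41]].
Its characteristic polynomial (trace, sum of principal 2x2 minors, determinant of M give the coefficients) is
  p(λ) = det(λ I - M) = λ^3 - 59λ^2 + 715λ - 1089.
No integer candidate from the rational root theorem (±divisors of 1089) is a root, so the roots are irrational. The cubic discriminant is Δ = 217730304 > 0, so there are three distinct real roots. p(1) = -432 and p(2) = 113 have opposite signs, so a root lies in (1, 2); Newton's method refines it to λ ≈ 1.7753. p(14) = 101 and p(15) = -264 have opposite signs, so a root lies in (14, 15); Newton's method refines it to λ ≈ 14.2855. p(42) = -1047 and p(43) = 72 have opposite signs, so a root lies in (42, 43); Newton's method refines it to λ ≈ 42.9392. Check (Vieta): the three roots sum to 59, matching tr M = 59.
So the eigenvalues of A^T A are ≈ 1.7753, 14.2855, 42.9392 (all ≥ 0, as they must be for A^T A). The largest is λ_max ≈ 42.9392, hence ||A||_2 = sqrt(λ_max) ≈ 6.5528.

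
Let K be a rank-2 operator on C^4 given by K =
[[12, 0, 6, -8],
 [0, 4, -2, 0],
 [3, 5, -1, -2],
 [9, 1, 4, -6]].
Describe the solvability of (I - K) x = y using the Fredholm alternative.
(I - K) is invertible (det(I - K) = 6 ≠ 0), so for every y in C^4 the equation (I - K) x = y has a unique solution.

K has rank 2 and factors as K = U V^T = u1 v1^T + u2 v2^T with u1 = (-2, -2, -3, -2), v1 = (-3, -1, -1, 2), u2 = (2, -2, -2, 1), v2 = (3, -1, 2, -2) (multiplying out reproduces the displayed K). The nonzero eigenvalues of U V^T coincide with those of the 2 x 2 matrix G = V^T U = [[v1·u1, v1·u2], [v2·u1, v2·u2]] = [[7, 0], [-6, 2]], and by the Sylvester determinant identity det(I_4 - U V^T) = det(I_2 - V^T U) = det([[-6, 0], [6, -1]]) = (-6)(-1) - (0)(6) = 6. (Direct check: I - K =
[[-11, 0, -6, 8],
 [0, -3, 2, 0],
 [-3, -5, 2, 2],
 [-9, -1, -4, 7]]
has determinant 6.) The finite-dimensional Fredholm alternative says: either (I - K) is invertible, or ker(I - K) ≠ {0} and then range(I - K) = ker((I - K)^*)^⊥, with dim ker(I - K) = dim ker((I - K)^*). Since det(I - K) ≠ 0, 1 is not an eigenvalue of K and ker(I - K) = {0}, so we are in the first case: for every y there is a unique x = (I - K)^(-1) y. (Explicitly, by the Woodbury identity, (I - U V^T)^(-1) = I + U (I_2 - G)^(-1) V^T.)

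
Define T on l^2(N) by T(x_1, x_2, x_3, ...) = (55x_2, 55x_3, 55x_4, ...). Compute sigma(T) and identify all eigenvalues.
sigma(T) = closed disk {z in C : |z| ≤ 55}; sigma_p(T) = open disk {z in C : |z| < 55}

Note T = 55·V where V is the unit left shift (V x)_k = x_{k+1}; so sigma(T) = 55·sigma(V) and ||T|| = 55||V||. ||T x||^2 = 3025sum_{k≥2} |x_k|^2 ≤ 3025||x||^2, with equality on {x : x_1 = 0}, so ||T|| = 55. For any lambda with |lambda| < 55, set r = lambda/55 (|r| < 1); the vector x = (1, r, r^2, ...) is in l^2 and satisfies T x = 55(r, r^2, ...) = lambda x, so lambda is an eigenvalue. On the boundary |lambda| = 55 the geometric series diverges, so no l^2 eigenvector exists, but these lambda lie in the approximate point spectrum. Hence sigma(T) is the closed disk of radius 55 and sigma_p(T) is the open disk.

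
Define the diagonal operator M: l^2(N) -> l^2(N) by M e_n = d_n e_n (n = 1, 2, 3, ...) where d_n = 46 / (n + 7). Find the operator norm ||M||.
||M|| = 23/4 (attained at n = 1)

For M diagonal, ||M|| = sup_n |d_n| = sup_n 46/(n + 7). This is positive and strictly decreasing in n, so the supremum is attained at n = 1: d_1 = 46/(1 + 7) = 23/4. Hence ||M|| = 23/4.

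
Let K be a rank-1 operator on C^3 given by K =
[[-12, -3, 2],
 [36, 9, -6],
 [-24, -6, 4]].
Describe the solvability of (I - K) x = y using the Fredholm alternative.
(I - K) is singular (det(I - K) = 0, i.e. 1 ∈ sigma(K)). (I - K) x = y is solvable iff y ⊥ ker((I - K)^*) = span{(-12, -3, 2)}, i.e. iff -12y_1 - 3y_2 + 2y_3 = 0. When solvable, the solutions are x = y + c·(1, -3, 2), c arbitrary (ker(I - K) = span{(1, -3, 2)}, dimension 1).

K has rank 1, so it is an outer product K = u v^T: every row of K is a multiple of one row vector. Reading off the entries, u = (1, -3, 2) and v = (-12, -3, 2) (row i of K equals u_i·v^T). A rank-one matrix u v^T satisfies K u = u (v·u) and kills the (2)-dimensional subspace v^⊥, so its characteristic polynomial is lambda^2 (lambda - v·u) with v·u = tr K = 1. Hence the eigenvalues of I - K are 1 (multiplicity 2) and 1 - (1) = 0, so det(I - K) = 0. (Direct check: I - K =
[[13, 3, -2],
 [-36, -8, 6],
 [24, 6, -3]]
has determinant 0.) So 1 is an eigenvalue of K and (I - K) is not invertible. The finite-dimensional Fredholm alternative says: either (I - K) is invertible, or ker(I - K) ≠ {0} and then range(I - K) = ker((I - K)^*)^⊥, with dim ker(I - K) = dim ker((I - K)^*). We are in the second case, so we need both kernels. Kernel of I - K: (I - K) u = u - u (v·u) = u - u = 0, so ker(I - K) = span{u} = span{(1, -3, 2)} (it is exactly 1-dimensional because rank(I - K) = 2). Kernel of the adjoint: K is real, so (I - K)^* = I - K^T = I - v u^T, and (I - v u^T) v = v - v (u·v) = 0; hence ker((I - K)^*) = span{v} = span{(-12, -3, 2)}. Therefore (I - K) x = y is solvable iff <y, v> = 0, i.e. iff -12y_1 - 3y_2 + 2y_3 = 0. When this holds, K y = u (v·y) = 0, so (I - K) y = y and x = y is a particular solution; the full solution set is the line x = y + c·u = y + c·(1, -3, 2), c ∈ C.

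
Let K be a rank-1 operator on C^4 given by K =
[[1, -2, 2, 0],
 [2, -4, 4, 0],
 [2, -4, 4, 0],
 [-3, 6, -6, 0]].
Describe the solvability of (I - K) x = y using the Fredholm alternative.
(I - K) is singular (det(I - K) = 0, i.e. 1 ∈ sigma(K)). (I - K) x = y is solvable iff y ⊥ ker((I - K)^*) = span{(1, -2, 2, 0)}, i.e. iff y_1 - 2y_2 + 2y_3 = 0. When solvable, the solutions are x = y + c·(1, 2, 2, -3), c arbitrary (ker(I - K) = span{(1, 2, 2, -3)}, dimension 1).

K has rank 1, so it is an outer product K = u v^T: every row of K is a multiple of one row vector. Reading off the entries, u = (1, 2, 2, -3) and v = (1, -2, 2, 0) (row i of K equals u_i·v^T). A rank-one matrix u v^T satisfies K u = u (v·u) and kills the (3)-dimensional subspace v^⊥, so its characteristic polynomial is lambda^3 (lambda - v·u) with v·u = tr K = 1. Hence the eigenvalues of I - K are 1 (multiplicity 3) and 1 - (1) = 0, so det(I - K) = 0. (Direct check: I - K =
[[0, 2, -2, 0],
 [-2, 5, -4, 0],
 [-2, 4, -3, 0],
 [3, -6, 6, 1]]
has determinant 0.) So 1 is an eigenvalue of K and (I - K) is not invertible. The finite-dimensional Fredholm alternative says: either (I - K) is invertible, or ker(I - K) ≠ {0} and then range(I - K) = ker((I - K)^*)^⊥, with dim ker(I - K) = dim ker((I - K)^*). We are in the second case, so we need both kernels. Kernel of I - K: (I - K) u = u - u (v·u) = u - u = 0, so ker(I - K) = span{u} = span{(1, 2, 2, -3)} (it is exactly 1-dimensional because rank(I - K) = 3). Kernel of the adjoint: K is real, so (I - K)^* = I - K^T = I - v u^T, and (I - v u^T) v = v - v (u·v) = 0; hence ker((I - K)^*) = span{v} = span{(1, -2, 2, 0)}. Therefore (I - K) x = y is solvable iff <y, v> = 0, i.e. iff y_1 - 2y_2 + 2y_3 = 0. When this holds, K y = u (v·y) = 0, so (I - K) y = y and x = y is a particular solution; the full solution set is the line x = y + c·u = y + c·(1, 2, 2, -3), c ∈ C.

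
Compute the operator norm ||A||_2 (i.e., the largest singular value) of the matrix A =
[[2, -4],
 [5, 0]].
||A||_2 = sqrt((45 + sqrt(425))/2) ≈ 5.7278 (= sqrt(largest eigenvalue of A^T A))

||A||_2 = sigma_max(A) = sqrt(lambda_max(A^T A)). Form the symmetric matrix M = A^T A =
[[29, -8],
 [-8, 16]].
Its characteristic polynomial (trace, determinant of M give the coefficients) is
  p(λ) = det(λ I - M) = λ^2 - 45λ + 400.
For λ^2 - 45λ + 400 the discriminant is 425. It is nonnegative but not a perfect square, so the roots are real and irrational: λ = (45 ± sqrt(425))/2 ≈ 32.8078, 12.1922.
So the eigenvalues of A^T A are ≈ 12.1922, 32.8078 (all ≥ 0, as they must be for A^T A). The largest is λ_max = (45 + sqrt(425))/2 ≈ 32.8078, hence ||A||_2 = sqrt(λ_max) = sqrt((45 + sqrt(425))/2) ≈ 5.7278.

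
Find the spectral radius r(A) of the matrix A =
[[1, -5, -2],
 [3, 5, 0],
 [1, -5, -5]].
r(A) ≈ 4.2348

The eigenvalues of A are the roots of its characteristic polynomial. With M = A (coefficients from the trace, the sum of principal 2x2 minors, and det A):
  p(λ) = det(λ I - M) = λ^3 - λ^2 - 8λ + 60.
No integer candidate from the rational root theorem (±divisors of 60) is a root, so the roots are irrational. The cubic discriminant is Δ = -86208 < 0, so there is one real root and a complex-conjugate pair. p(-5) = -50 and p(-4) = 12 have opposite signs, so a root lies in (-5, -4); Newton's method refines it to λ ≈ -4.2348. Dividing out (λ - (-4.2348)) leaves approximately λ^2 - 5.2348λ + 14.1683. For λ^2 - 5.2348λ + 14.1683 the discriminant is -29.2702. It is negative, so the remaining roots are the complex-conjugate pair λ ≈ 2.6174 ± 2.7051i. Their product equals the constant term, so |λ|^2 ≈ 14.1683 and |λ| ≈ 3.7641.
Thus the eigenvalues (to 4 decimals) are -4.2348 (modulus 4.2348); 2.6174 ± 2.7051i (modulus 3.7641). The spectral radius is the largest modulus: r(A) ≈ 4.2348. (Cross-check: r(A) ≤ ||A||_2 ≈ 9.6899; equality holds whenever A is normal, though it can also hold for some non-normal A.)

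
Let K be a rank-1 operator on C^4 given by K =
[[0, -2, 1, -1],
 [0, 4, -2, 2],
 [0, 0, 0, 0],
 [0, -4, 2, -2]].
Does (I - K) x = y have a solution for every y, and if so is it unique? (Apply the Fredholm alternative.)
(I - K) is invertible (det(I - K) = -1 ≠ 0), so for every y in C^4 the equation (I - K) x = y has a unique solution.

K has rank 1, so it is an outer product K = u v^T: every row of K is a multiple of one row vector. Reading off the entries, u = (-1, 2, 0, -2) and v = (0, 2, -1, 1) (row i of K equals u_i·v^T). A rank-one matrix u v^T satisfies K u = u (v·u) and kills the (3)-dimensional subspace v^⊥, so its characteristic polynomial is lambda^3 (lambda - v·u) with v·u = tr K = 2. Hence the eigenvalues of I - K are 1 (multiplicity 3) and 1 - (2) = -1, so det(I - K) = -1. (Direct check: I - K =
[[1, 2, -1, 1],
 [0, -3, 2, -2],
 [0, 0, 1, 0],
 [0, 4, -2, 3]]
has determinant -1.) The finite-dimensional Fredholm alternative says: either (I - K) is invertible, or ker(I - K) ≠ {0} and then range(I - K) = ker((I - K)^*)^⊥, with dim ker(I - K) = dim ker((I - K)^*). Since det(I - K) ≠ 0, 1 is not an eigenvalue of K and ker(I - K) = {0}, so we are in the first case: for every y there is a unique x = (I - K)^(-1) y. Explicitly, by the Sherman–Morrison formula, (I - u v^T)^(-1) = I + u v^T/(1 - v·u), i.e. (I - K)^(-1) = I - K.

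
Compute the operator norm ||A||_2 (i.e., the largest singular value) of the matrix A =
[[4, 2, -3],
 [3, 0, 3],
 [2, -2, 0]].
||A||_2 ≈ 5.5772 (= sqrt(largest eigenvalue of A^T A))

||A||_2 = sigma_max(A) = sqrt(lambda_max(A^T A)). Form the symmetric matrix M = A^T A =
[[29, 4, -3],
 [4, 8, -6],
 [-3, -6, 18]].
Its characteristic polynomial (trace, sum of principal 2x2 minors, determinant of M give the coefficients) is
  p(λ) = det(λ I - M) = λ^3 - 55λ^2 + 837λ - 2916.
No integer candidate from the rational root theorem (±divisors of 2916) is a root, so the roots are irrational. The cubic discriminant is Δ = 19820781 > 0, so there are three distinct real roots. p(4) = -384 and p(5) = 19 have opposite signs, so a root lies in (4, 5); Newton's method refines it to λ ≈ 4.9478. p(18) = 162 and p(19) = -9 have opposite signs, so a root lies in (18, 19); Newton's method refines it to λ ≈ 18.9471. p(31) = -33 and p(32) = 316 have opposite signs, so a root lies in (31, 32); Newton's method refines it to λ ≈ 31.1051. Check (Vieta): the three roots sum to 55, matching tr M = 55.
So the eigenvalues of A^T A are ≈ 4.9478, 18.9471, 31.1051 (all ≥ 0, as they must be for A^T A). The largest is λ_max ≈ 31.1051, hence ||A||_2 = sqrt(λ_max) ≈ 5.5772.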